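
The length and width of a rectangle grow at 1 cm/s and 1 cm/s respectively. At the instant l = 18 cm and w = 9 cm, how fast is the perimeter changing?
4 cm/s

P = 2(l + w)
dP/dt = 2(dl/dt + dw/dt) = 2(1 + 1) = 4 cm/s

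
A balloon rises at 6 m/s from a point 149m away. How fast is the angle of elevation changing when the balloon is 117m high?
0.024909 rad/s

tan(θ) = y/149
sec²(θ) · dθ/dt = (1/149) · dy/dt
dθ/dt = cos²(θ)/149 · 6 = 149/(149² + 117²) · 6
dθ/dt = 0.024909 rad/s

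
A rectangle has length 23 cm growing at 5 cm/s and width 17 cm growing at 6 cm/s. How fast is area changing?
223 cm²/s

A = lw
dA/dt = w·dl/dt + l·dw/dt = 17·5 + 23·6 = 223 cm²/s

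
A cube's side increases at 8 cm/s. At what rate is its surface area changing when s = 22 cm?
2112 cm²/s

A = 6s²
dA/dt = 12s · ds/dt = 12·22·8 = 2112 cm²/s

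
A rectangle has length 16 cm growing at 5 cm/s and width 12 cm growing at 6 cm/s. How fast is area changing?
156 cm²/s

A = lw
dA/dt = w·dl/dt + l·dw/dt = 12·5 + 16·6 = 156 cm²/s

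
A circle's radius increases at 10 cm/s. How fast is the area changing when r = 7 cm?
140π cm²/s

A = πr²
dA/dt = 2πr · dr/dt = 2π(7)(10) = 140π cm²/s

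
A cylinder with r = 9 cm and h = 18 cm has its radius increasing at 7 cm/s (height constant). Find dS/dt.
504π cm²/s

S = 2πrh + 2πr² (lateral + bases)
dS/dt = (2πh + 4πr)·dr/dt = (2π·18 + 4π·9)·7
= 504π cm²/s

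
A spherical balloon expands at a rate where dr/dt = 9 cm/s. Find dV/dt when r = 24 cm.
20736π cm³/s

V = (4/3)πr³
dV/dt = dV/dr · dr/dt = 4πr² · 9
At r = 24: dV/dt = 20736π cm³/s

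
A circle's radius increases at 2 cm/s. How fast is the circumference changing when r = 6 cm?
4π cm/s

C = 2πr
dC/dt = 2π · dr/dt = 2π · 2 = 4π cm/s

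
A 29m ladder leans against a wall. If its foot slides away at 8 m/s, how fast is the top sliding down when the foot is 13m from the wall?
13√42/21 ≈ 4.012 m/s

x² + y² = 29²
2x·dx/dt + 2y·dy/dt = 0
dy/dt = -x/y · dx/dt = -13/(4√42) · 8 = -13√42/21 m/s
The top is descending at 13√42/21 ≈ 4.012 m/s.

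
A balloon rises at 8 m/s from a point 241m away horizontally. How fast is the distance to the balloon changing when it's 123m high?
492√73210/36605 ≈ 3.637 m/s

z² = 241² + y²
z = √(241² + 123²) = √73210
dz/dt = y/z · dy/dt = 123/√73210 · 8 = 492√73210/36605 ≈ 3.637 m/s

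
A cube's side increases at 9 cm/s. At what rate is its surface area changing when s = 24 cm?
2592 cm²/s

A = 6s²
dA/dt = 12s · ds/dt = 12·24·9 = 2592 cm²/s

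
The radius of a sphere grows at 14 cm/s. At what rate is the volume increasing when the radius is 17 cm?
16184π cm³/s

V = (4/3)πr³
dV/dt = dV/dr · dr/dt = 4πr² · 14
At r = 17: dV/dt = 16184π cm³/s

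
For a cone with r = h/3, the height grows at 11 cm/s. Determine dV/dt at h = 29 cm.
9251π/9 cm³/s

V = (1/3)π(h/3)²h = πh³/27
dV/dt = πh²/9 · 11
At h = 29: dV/dt = 9251π/9 cm³/s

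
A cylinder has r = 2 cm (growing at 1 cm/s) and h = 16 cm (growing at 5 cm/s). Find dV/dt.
84π cm³/s

V = πr²h
dV/dt = 2πrh·dr/dt + πr²·dh/dt
= 2π(2)(16)(1) + π(2)²(5)
= 84π cm³/s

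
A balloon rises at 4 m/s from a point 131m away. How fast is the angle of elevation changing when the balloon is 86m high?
0.021338 rad/s

tan(θ) = y/131
sec²(θ) · dθ/dt = (1/131) · dy/dt
dθ/dt = cos²(θ)/131 · 4 = 131/(131² + 86²) · 4
dθ/dt = 0.021338 rad/s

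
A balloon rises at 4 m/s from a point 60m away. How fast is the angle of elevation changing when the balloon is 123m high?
0.012814 rad/s

tan(θ) = y/60
sec²(θ) · dθ/dt = (1/60) · dy/dt
dθ/dt = cos²(θ)/60 · 4 = 60/(60² + 123²) · 4
dθ/dt = 0.012814 rad/s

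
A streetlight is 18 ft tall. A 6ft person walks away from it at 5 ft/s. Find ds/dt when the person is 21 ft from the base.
5/2 ft/s

By similar triangles: 18/(x+s) = 6/s
Solving: s = 6x/12
ds/dt = 6/12 · dx/dt = 1/2 · 5 = 5/2 ft/s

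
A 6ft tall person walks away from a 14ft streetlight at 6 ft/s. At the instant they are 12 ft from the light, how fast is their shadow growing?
9/2 ft/s

By similar triangles: 14/(x+s) = 6/s
Solving: s = 6x/8
ds/dt = 6/8 · dx/dt = 3/4 · 6 = 9/2 ft/s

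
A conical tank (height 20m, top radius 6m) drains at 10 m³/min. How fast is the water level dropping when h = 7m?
1000/(441π) ≈ 0.7218 m/min

r/h = 6/20, so r = (3/10)h
V = (1/3)πr²h = (1/3)π((3/10)h)²h = (3/100)πh³
dV/dh = (9/100)πh²
dh/dt = (dV/dt)/(dV/dh) = -10/((9/100)π·7²) = -1000/(441π) m/min
The level is dropping at 1000/(441π) ≈ 0.7218 m/min.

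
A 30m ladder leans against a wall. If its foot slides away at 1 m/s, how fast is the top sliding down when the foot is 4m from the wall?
2√221/221 ≈ 0.1345 m/s

x² + y² = 30²
2x·dx/dt + 2y·dy/dt = 0
dy/dt = -x/y · dx/dt = -4/(2√221) · 1 = -2√221/221 m/s
The top is descending at 2√221/221 ≈ 0.1345 m/s.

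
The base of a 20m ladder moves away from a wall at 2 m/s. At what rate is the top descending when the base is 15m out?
6√7/7 ≈ 2.268 m/s

x² + y² = 20²
2x·dx/dt + 2y·dy/dt = 0
dy/dt = -x/y · dx/dt = -15/(5√7) · 2 = -6√7/7 m/s
The top is descending at 6√7/7 ≈ 2.268 m/s.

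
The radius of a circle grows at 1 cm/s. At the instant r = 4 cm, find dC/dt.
2π cm/s

C = 2πr
dC/dt = 2π · dr/dt = 2π · 1 = 2π cm/s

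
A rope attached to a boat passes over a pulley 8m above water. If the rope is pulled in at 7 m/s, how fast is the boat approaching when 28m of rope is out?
49√5/15 ≈ 7.304 m/s

rope² = x² + 8²
x = √(28² - 8²) = 12√5
dx/dt = (rope/x) · d(rope)/dt = (28/(12√5)) · (-7) = -49√5/15 m/s
The boat approaches at 49√5/15 ≈ 7.304 m/s.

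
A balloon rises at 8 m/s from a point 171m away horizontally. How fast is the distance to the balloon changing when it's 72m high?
64√17/85 ≈ 3.104 m/s

z² = 171² + y²
z = √(171² + 72²) = 45√17
dz/dt = y/z · dy/dt = 72/(45√17) · 8 = 64√17/85 ≈ 3.104 m/s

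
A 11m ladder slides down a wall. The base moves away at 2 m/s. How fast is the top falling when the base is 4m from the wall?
8√105/105 ≈ 0.7807 m/s

x² + y² = 11²
2x·dx/dt + 2y·dy/dt = 0
dy/dt = -x/y · dx/dt = -4/√105 · 2 = -8√105/105 m/s
The top is descending at 8√105/105 ≈ 0.7807 m/s.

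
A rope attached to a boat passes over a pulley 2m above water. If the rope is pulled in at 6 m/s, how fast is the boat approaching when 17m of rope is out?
34√285/95 ≈ 6.042 m/s

rope² = x² + 2²
x = √(17² - 2²) = √285
dx/dt = (rope/x) · d(rope)/dt = (17/√285) · (-6) = -34√285/95 m/s
The boat approaches at 34√285/95 ≈ 6.042 m/s.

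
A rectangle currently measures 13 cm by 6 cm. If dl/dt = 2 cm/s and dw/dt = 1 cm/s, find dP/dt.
6 cm/s

P = 2(l + w)
dP/dt = 2(dl/dt + dw/dt) = 2(2 + 1) = 6 cm/s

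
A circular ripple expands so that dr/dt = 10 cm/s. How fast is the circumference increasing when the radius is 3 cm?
20π cm/s

C = 2πr
dC/dt = 2π · dr/dt = 2π · 10 = 20π cm/s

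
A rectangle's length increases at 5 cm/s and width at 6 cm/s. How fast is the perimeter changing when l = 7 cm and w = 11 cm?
22 cm/s

P = 2(l + w)
dP/dt = 2(dl/dt + dw/dt) = 2(5 + 6) = 22 cm/s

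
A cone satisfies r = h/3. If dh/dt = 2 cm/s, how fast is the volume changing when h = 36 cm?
288π cm³/s

V = (1/3)π(h/3)²h = πh³/27
dV/dt = πh²/9 · 2
At h = 36: dV/dt = 288π cm³/s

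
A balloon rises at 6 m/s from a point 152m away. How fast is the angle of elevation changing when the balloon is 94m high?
0.028554 rad/s

tan(θ) = y/152
sec²(θ) · dθ/dt = (1/152) · dy/dt
dθ/dt = cos²(θ)/152 · 6 = 152/(152² + 94²) · 6
dθ/dt = 0.028554 rad/s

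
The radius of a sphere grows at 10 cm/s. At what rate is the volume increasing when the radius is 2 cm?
160π cm³/s

V = (4/3)πr³
dV/dt = dV/dr · dr/dt = 4πr² · 10
At r = 2: dV/dt = 160π cm³/s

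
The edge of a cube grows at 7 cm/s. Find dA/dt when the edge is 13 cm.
1092 cm²/s

A = 6s²
dA/dt = 12s · ds/dt = 12·13·7 = 1092 cm²/s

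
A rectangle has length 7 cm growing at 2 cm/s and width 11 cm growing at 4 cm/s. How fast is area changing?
50 cm²/s

A = lw
dA/dt = w·dl/dt + l·dw/dt = 11·2 + 7·4 = 50 cm²/s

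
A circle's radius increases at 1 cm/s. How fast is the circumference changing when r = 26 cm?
2π cm/s

C = 2πr
dC/dt = 2π · dr/dt = 2π · 1 = 2π cm/s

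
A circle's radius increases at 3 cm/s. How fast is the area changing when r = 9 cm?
54π cm²/s

A = πr²
dA/dt = 2πr · dr/dt = 2π(9)(3) = 54π cm²/s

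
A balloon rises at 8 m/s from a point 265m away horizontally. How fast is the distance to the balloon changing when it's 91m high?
364√78506/39253 ≈ 2.598 m/s

z² = 265² + y²
z = √(265² + 91²) = √78506
dz/dt = y/z · dy/dt = 91/√78506 · 8 = 364√78506/39253 ≈ 2.598 m/s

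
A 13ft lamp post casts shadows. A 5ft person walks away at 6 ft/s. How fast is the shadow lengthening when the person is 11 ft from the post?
15/4 ft/s

By similar triangles: 13/(x+s) = 5/s
Solving: s = 5x/8
ds/dt = 5/8 · dx/dt = 5/8 · 6 = 15/4 ft/s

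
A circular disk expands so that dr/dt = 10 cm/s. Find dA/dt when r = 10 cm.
200π cm²/s

A = πr²
dA/dt = 2πr · dr/dt = 2π(10)(10) = 200π cm²/s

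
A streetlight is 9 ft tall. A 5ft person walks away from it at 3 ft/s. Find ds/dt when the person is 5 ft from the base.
15/4 ft/s

By similar triangles: 9/(x+s) = 5/s
Solving: s = 5x/4
ds/dt = 5/4 · dx/dt = 5/4 · 3 = 15/4 ft/s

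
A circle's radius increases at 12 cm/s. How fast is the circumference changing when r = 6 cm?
24π cm/s

C = 2πr
dC/dt = 2π · dr/dt = 2π · 12 = 24π cm/s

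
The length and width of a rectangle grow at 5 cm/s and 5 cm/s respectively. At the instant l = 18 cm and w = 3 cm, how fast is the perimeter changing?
20 cm/s

P = 2(l + w)
dP/dt = 2(dl/dt + dw/dt) = 2(5 + 5) = 20 cm/s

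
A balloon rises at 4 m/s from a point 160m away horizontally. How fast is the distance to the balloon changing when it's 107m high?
428√37049/37049 ≈ 2.224 m/s

z² = 160² + y²
z = √(160² + 107²) = √37049
dz/dt = y/z · dy/dt = 107/√37049 · 4 = 428√37049/37049 ≈ 2.224 m/s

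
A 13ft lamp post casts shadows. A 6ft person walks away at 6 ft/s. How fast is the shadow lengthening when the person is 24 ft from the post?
36/7 ft/s

By similar triangles: 13/(x+s) = 6/s
Solving: s = 6x/7
ds/dt = 6/7 · dx/dt = 6/7 · 6 = 36/7 ft/s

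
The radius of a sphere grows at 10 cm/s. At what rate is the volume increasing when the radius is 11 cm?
4840π cm³/s

V = (4/3)πr³
dV/dt = dV/dr · dr/dt = 4πr² · 10
At r = 11: dV/dt = 4840π cm³/s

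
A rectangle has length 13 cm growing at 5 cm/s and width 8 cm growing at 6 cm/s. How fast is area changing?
118 cm²/s

A = lw
dA/dt = w·dl/dt + l·dw/dt = 8·5 + 13·6 = 118 cm²/s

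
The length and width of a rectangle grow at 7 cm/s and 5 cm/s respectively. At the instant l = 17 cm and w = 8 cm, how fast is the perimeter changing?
24 cm/s

P = 2(l + w)
dP/dt = 2(dl/dt + dw/dt) = 2(7 + 5) = 24 cm/s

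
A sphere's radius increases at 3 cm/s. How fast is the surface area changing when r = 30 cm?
720π cm²/s

S = 4πr²
dS/dt = dS/dr · dr/dt = 8πr · 3
At r = 30: dS/dt = 720π cm²/s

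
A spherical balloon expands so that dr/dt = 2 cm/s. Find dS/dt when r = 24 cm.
384π cm²/s

S = 4πr²
dS/dt = dS/dr · dr/dt = 8πr · 2
At r = 24: dS/dt = 384π cm²/s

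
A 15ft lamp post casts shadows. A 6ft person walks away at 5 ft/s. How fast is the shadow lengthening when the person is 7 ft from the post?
10/3 ft/s

By similar triangles: 15/(x+s) = 6/s
Solving: s = 6x/9
ds/dt = 6/9 · dx/dt = 2/3 · 5 = 10/3 ft/s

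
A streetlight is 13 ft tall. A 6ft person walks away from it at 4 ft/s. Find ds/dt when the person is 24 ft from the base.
24/7 ft/s

By similar triangles: 13/(x+s) = 6/s
Solving: s = 6x/7
ds/dt = 6/7 · dx/dt = 6/7 · 4 = 24/7 ft/s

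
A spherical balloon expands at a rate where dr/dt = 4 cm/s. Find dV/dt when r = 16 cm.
4096π cm³/s

V = (4/3)πr³
dV/dt = dV/dr · dr/dt = 4πr² · 4
At r = 16: dV/dt = 4096π cm³/s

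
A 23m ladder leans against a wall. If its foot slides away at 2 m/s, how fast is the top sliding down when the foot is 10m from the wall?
20√429/429 ≈ 0.9656 m/s

x² + y² = 23²
2x·dx/dt + 2y·dy/dt = 0
dy/dt = -x/y · dx/dt = -10/√429 · 2 = -20√429/429 m/s
The top is descending at 20√429/429 ≈ 0.9656 m/s.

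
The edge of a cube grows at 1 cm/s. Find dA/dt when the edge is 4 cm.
48 cm²/s

A = 6s²
dA/dt = 12s · ds/dt = 12·4·1 = 48 cm²/s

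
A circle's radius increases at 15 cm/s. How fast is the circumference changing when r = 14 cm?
30π cm/s

C = 2πr
dC/dt = 2π · dr/dt = 2π · 15 = 30π cm/s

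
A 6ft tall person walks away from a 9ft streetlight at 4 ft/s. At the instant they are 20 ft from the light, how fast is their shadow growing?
8 ft/s

By similar triangles: 9/(x+s) = 6/s
Solving: s = 6x/3
ds/dt = 6/3 · dx/dt = 2 · 4 = 8 ft/s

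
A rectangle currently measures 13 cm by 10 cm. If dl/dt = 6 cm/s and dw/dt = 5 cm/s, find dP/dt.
22 cm/s

P = 2(l + w)
dP/dt = 2(dl/dt + dw/dt) = 2(6 + 5) = 22 cm/s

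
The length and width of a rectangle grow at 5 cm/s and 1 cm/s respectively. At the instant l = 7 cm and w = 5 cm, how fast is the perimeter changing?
12 cm/s

P = 2(l + w)
dP/dt = 2(dl/dt + dw/dt) = 2(5 + 1) = 12 cm/s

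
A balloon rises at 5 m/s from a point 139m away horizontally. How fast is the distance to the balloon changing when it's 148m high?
148√1649/1649 ≈ 3.645 m/s

z² = 139² + y²
z = √(139² + 148²) = 5√1649
dz/dt = y/z · dy/dt = 148/(5√1649) · 5 = 148√1649/1649 ≈ 3.645 m/s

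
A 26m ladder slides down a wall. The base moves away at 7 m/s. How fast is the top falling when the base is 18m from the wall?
63√22/44 ≈ 6.716 m/s

x² + y² = 26²
2x·dx/dt + 2y·dy/dt = 0
dy/dt = -x/y · dx/dt = -18/(4√22) · 7 = -63√22/44 m/s
The top is descending at 63√22/44 ≈ 6.716 m/s.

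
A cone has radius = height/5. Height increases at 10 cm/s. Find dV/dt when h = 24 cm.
1152π/5 cm³/s

V = (1/3)π(h/5)²h = πh³/75
dV/dt = πh²/25 · 10
At h = 24: dV/dt = 1152π/5 cm³/s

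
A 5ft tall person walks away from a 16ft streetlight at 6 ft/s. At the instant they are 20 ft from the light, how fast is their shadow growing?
30/11 ft/s

By similar triangles: 16/(x+s) = 5/s
Solving: s = 5x/11
ds/dt = 5/11 · dx/dt = 5/11 · 6 = 30/11 ft/s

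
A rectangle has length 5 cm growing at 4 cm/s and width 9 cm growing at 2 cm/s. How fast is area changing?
46 cm²/s

A = lw
dA/dt = w·dl/dt + l·dw/dt = 9·4 + 5·2 = 46 cm²/s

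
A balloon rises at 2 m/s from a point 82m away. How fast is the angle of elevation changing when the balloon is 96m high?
0.010289 rad/s

tan(θ) = y/82
sec²(θ) · dθ/dt = (1/82) · dy/dt
dθ/dt = cos²(θ)/82 · 2 = 82/(82² + 96²) · 2
dθ/dt = 0.010289 rad/s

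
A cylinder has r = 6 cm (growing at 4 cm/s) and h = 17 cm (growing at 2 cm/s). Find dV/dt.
888π cm³/s

V = πr²h
dV/dt = 2πrh·dr/dt + πr²·dh/dt
= 2π(6)(17)(4) + π(6)²(2)
= 888π cm³/s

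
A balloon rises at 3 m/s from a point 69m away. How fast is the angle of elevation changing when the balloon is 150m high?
0.007593 rad/s

tan(θ) = y/69
sec²(θ) · dθ/dt = (1/69) · dy/dt
dθ/dt = cos²(θ)/69 · 3 = 69/(69² + 150²) · 3
dθ/dt = 0.007593 rad/s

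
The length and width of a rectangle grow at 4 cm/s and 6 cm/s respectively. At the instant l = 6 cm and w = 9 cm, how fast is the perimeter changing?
20 cm/s

P = 2(l + w)
dP/dt = 2(dl/dt + dw/dt) = 2(4 + 6) = 20 cm/s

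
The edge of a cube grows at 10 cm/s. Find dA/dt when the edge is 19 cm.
2280 cm²/s

A = 6s²
dA/dt = 12s · ds/dt = 12·19·10 = 2280 cm²/s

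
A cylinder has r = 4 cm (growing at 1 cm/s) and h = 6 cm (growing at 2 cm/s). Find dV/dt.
80π cm³/s

V = πr²h
dV/dt = 2πrh·dr/dt + πr²·dh/dt
= 2π(4)(6)(1) + π(4)²(2)
= 80π cm³/s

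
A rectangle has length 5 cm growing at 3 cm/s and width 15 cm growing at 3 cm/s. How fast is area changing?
60 cm²/s

A = lw
dA/dt = w·dl/dt + l·dw/dt = 15·3 + 5·3 = 60 cm²/s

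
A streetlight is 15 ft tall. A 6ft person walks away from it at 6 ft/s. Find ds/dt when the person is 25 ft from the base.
4 ft/s

By similar triangles: 15/(x+s) = 6/s
Solving: s = 6x/9
ds/dt = 6/9 · dx/dt = 2/3 · 6 = 4 ft/s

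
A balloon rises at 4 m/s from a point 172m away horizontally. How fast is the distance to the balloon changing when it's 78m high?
156√8917/8917 ≈ 1.652 m/s

z² = 172² + y²
z = √(172² + 78²) = 2√8917
dz/dt = y/z · dy/dt = 78/(2√8917) · 4 = 156√8917/8917 ≈ 1.652 m/s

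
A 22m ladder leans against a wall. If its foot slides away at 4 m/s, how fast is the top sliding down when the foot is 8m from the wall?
16√105/105 ≈ 1.561 m/s

x² + y² = 22²
2x·dx/dt + 2y·dy/dt = 0
dy/dt = -x/y · dx/dt = -8/(2√105) · 4 = -16√105/105 m/s
The top is descending at 16√105/105 ≈ 1.561 m/s.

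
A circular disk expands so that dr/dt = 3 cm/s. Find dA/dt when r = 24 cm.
144π cm²/s

A = πr²
dA/dt = 2πr · dr/dt = 2π(24)(3) = 144π cm²/s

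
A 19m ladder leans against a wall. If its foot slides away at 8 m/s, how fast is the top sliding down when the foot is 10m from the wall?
80√29/87 ≈ 4.952 m/s

x² + y² = 19²
2x·dx/dt + 2y·dy/dt = 0
dy/dt = -x/y · dx/dt = -10/(3√29) · 8 = -80√29/87 m/s
The top is descending at 80√29/87 ≈ 4.952 m/s.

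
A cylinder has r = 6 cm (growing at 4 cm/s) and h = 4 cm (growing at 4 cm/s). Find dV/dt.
336π cm³/s

V = πr²h
dV/dt = 2πrh·dr/dt + πr²·dh/dt
= 2π(6)(4)(4) + π(6)²(4)
= 336π cm³/s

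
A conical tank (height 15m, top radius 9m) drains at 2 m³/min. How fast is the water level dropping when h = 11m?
50/(1089π) ≈ 0.01461 m/min

r/h = 9/15, so r = (3/5)h
V = (1/3)πr²h = (1/3)π((3/5)h)²h = (3/25)πh³
dV/dh = (9/25)πh²
dh/dt = (dV/dt)/(dV/dh) = -2/((9/25)π·11²) = -50/(1089π) m/min
The level is dropping at 50/(1089π) ≈ 0.01461 m/min.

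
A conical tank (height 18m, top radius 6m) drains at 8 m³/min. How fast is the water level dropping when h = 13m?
72/(169π) ≈ 0.1356 m/min

r/h = 6/18, so r = (1/3)h
V = (1/3)πr²h = (1/3)π((1/3)h)²h = (1/27)πh³
dV/dh = (1/9)πh²
dh/dt = (dV/dt)/(dV/dh) = -8/((1/9)π·13²) = -72/(169π) m/min
The level is dropping at 72/(169π) ≈ 0.1356 m/min.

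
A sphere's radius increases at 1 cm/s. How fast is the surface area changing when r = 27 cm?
216π cm²/s

S = 4πr²
dS/dt = dS/dr · dr/dt = 8πr · 1
At r = 27: dS/dt = 216π cm²/s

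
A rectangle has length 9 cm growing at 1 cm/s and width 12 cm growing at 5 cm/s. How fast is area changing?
57 cm²/s

A = lw
dA/dt = w·dl/dt + l·dw/dt = 12·1 + 9·5 = 57 cm²/s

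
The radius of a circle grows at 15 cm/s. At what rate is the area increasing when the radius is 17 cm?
510π cm²/s

A = πr²
dA/dt = 2πr · dr/dt = 2π(17)(15) = 510π cm²/s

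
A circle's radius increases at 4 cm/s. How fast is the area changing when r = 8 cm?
64π cm²/s

A = πr²
dA/dt = 2πr · dr/dt = 2π(8)(4) = 64π cm²/s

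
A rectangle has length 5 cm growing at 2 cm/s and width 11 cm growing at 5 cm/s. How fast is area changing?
47 cm²/s

A = lw
dA/dt = w·dl/dt + l·dw/dt = 11·2 + 5·5 = 47 cm²/s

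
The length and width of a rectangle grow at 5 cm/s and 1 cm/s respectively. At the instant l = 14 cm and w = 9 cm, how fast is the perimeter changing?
12 cm/s

P = 2(l + w)
dP/dt = 2(dl/dt + dw/dt) = 2(5 + 1) = 12 cm/s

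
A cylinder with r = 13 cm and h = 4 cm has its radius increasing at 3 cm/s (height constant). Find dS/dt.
180π cm²/s

S = 2πrh + 2πr² (lateral + bases)
dS/dt = (2πh + 4πr)·dr/dt = (2π·4 + 4π·13)·3
= 180π cm²/s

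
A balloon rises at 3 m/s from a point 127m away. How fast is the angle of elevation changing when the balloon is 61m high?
0.019194 rad/s

tan(θ) = y/127
sec²(θ) · dθ/dt = (1/127) · dy/dt
dθ/dt = cos²(θ)/127 · 3 = 127/(127² + 61²) · 3
dθ/dt = 0.019194 rad/s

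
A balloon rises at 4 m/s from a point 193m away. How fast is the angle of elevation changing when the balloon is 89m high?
0.017091 rad/s

tan(θ) = y/193
sec²(θ) · dθ/dt = (1/193) · dy/dt
dθ/dt = cos²(θ)/193 · 4 = 193/(193² + 89²) · 4
dθ/dt = 0.017091 rad/s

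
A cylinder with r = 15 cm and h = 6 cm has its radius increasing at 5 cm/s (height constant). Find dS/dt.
360π cm²/s

S = 2πrh + 2πr² (lateral + bases)
dS/dt = (2πh + 4πr)·dr/dt = (2π·6 + 4π·15)·5
= 360π cm²/s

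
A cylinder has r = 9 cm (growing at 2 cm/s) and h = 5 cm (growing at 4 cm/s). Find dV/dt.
504π cm³/s

V = πr²h
dV/dt = 2πrh·dr/dt + πr²·dh/dt
= 2π(9)(5)(2) + π(9)²(4)
= 504π cm³/s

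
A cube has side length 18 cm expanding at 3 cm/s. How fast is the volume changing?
2916 cm³/s

V = s³
dV/dt = 3s² · ds/dt = 3·18²·3 = 2916 cm³/s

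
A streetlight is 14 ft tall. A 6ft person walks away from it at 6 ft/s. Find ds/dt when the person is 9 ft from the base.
9/2 ft/s

By similar triangles: 14/(x+s) = 6/s
Solving: s = 6x/8
ds/dt = 6/8 · dx/dt = 3/4 · 6 = 9/2 ft/s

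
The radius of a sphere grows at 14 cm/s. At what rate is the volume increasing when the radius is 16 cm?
14336π cm³/s

V = (4/3)πr³
dV/dt = dV/dr · dr/dt = 4πr² · 14
At r = 16: dV/dt = 14336π cm³/s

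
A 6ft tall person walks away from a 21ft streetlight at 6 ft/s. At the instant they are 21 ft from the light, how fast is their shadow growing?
12/5 ft/s

By similar triangles: 21/(x+s) = 6/s
Solving: s = 6x/15
ds/dt = 6/15 · dx/dt = 2/5 · 6 = 12/5 ft/s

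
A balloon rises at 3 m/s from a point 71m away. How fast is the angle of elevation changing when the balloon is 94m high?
0.015349 rad/s

tan(θ) = y/71
sec²(θ) · dθ/dt = (1/71) · dy/dt
dθ/dt = cos²(θ)/71 · 3 = 71/(71² + 94²) · 3
dθ/dt = 0.015349 rad/s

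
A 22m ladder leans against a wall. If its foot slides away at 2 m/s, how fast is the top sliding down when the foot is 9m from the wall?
18√403/403 ≈ 0.8966 m/s

x² + y² = 22²
2x·dx/dt + 2y·dy/dt = 0
dy/dt = -x/y · dx/dt = -9/√403 · 2 = -18√403/403 m/s
The top is descending at 18√403/403 ≈ 0.8966 m/s.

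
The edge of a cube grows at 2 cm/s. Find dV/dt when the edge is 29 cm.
5046 cm³/s

V = s³
dV/dt = 3s² · ds/dt = 3·29²·2 = 5046 cm³/s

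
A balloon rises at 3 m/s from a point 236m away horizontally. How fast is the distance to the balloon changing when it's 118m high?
3√5/5 ≈ 1.342 m/s

z² = 236² + y²
z = √(236² + 118²) = 118√5
dz/dt = y/z · dy/dt = 118/(118√5) · 3 = 3√5/5 ≈ 1.342 m/s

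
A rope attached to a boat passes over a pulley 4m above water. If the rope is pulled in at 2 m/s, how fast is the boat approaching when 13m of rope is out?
26√17/51 ≈ 2.102 m/s

rope² = x² + 4²
x = √(13² - 4²) = 3√17
dx/dt = (rope/x) · d(rope)/dt = (13/(3√17)) · (-2) = -26√17/51 m/s
The boat approaches at 26√17/51 ≈ 2.102 m/s.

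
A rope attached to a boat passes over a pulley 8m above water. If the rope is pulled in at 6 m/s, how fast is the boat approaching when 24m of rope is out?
9√2/2 ≈ 6.364 m/s

rope² = x² + 8²
x = √(24² - 8²) = 16√2
dx/dt = (rope/x) · d(rope)/dt = (24/(16√2)) · (-6) = -9√2/2 m/s
The boat approaches at 9√2/2 ≈ 6.364 m/s.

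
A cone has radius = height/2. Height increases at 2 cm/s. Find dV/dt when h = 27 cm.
729π/2 cm³/s

V = (1/3)π(h/2)²h = πh³/12
dV/dt = πh²/4 · 2
At h = 27: dV/dt = 729π/2 cm³/s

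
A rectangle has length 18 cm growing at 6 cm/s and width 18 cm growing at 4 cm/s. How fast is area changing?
180 cm²/s

A = lw
dA/dt = w·dl/dt + l·dw/dt = 18·6 + 18·4 = 180 cm²/s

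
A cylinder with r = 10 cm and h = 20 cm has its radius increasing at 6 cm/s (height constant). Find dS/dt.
480π cm²/s

S = 2πrh + 2πr² (lateral + bases)
dS/dt = (2πh + 4πr)·dr/dt = (2π·20 + 4π·10)·6
= 480π cm²/s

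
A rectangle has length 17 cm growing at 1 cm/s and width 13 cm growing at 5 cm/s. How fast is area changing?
98 cm²/s

A = lw
dA/dt = w·dl/dt + l·dw/dt = 13·1 + 17·5 = 98 cm²/s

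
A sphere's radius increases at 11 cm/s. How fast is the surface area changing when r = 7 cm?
616π cm²/s

S = 4πr²
dS/dt = dS/dr · dr/dt = 8πr · 11
At r = 7: dS/dt = 616π cm²/s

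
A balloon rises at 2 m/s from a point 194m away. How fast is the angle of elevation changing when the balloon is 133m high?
0.007013 rad/s

tan(θ) = y/194
sec²(θ) · dθ/dt = (1/194) · dy/dt
dθ/dt = cos²(θ)/194 · 2 = 194/(194² + 133²) · 2
dθ/dt = 0.007013 rad/s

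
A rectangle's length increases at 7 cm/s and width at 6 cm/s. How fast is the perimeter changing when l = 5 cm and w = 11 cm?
26 cm/s

P = 2(l + w)
dP/dt = 2(dl/dt + dw/dt) = 2(7 + 6) = 26 cm/s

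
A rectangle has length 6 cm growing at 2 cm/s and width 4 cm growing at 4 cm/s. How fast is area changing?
32 cm²/s

A = lw
dA/dt = w·dl/dt + l·dw/dt = 4·2 + 6·4 = 32 cm²/s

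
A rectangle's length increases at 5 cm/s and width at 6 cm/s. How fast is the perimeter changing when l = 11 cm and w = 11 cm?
22 cm/s

P = 2(l + w)
dP/dt = 2(dl/dt + dw/dt) = 2(5 + 6) = 22 cm/s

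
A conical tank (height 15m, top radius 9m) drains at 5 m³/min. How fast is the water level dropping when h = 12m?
125/(1296π) ≈ 0.0307 m/min

r/h = 9/15, so r = (3/5)h
V = (1/3)πr²h = (1/3)π((3/5)h)²h = (3/25)πh³
dV/dh = (9/25)πh²
dh/dt = (dV/dt)/(dV/dh) = -5/((9/25)π·12²) = -125/(1296π) m/min
The level is dropping at 125/(1296π) ≈ 0.0307 m/min.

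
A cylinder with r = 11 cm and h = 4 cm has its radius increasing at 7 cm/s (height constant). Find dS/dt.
364π cm²/s

S = 2πrh + 2πr² (lateral + bases)
dS/dt = (2πh + 4πr)·dr/dt = (2π·4 + 4π·11)·7
= 364π cm²/s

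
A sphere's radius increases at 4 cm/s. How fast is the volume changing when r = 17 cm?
4624π cm³/s

V = (4/3)πr³
dV/dt = dV/dr · dr/dt = 4πr² · 4
At r = 17: dV/dt = 4624π cm³/s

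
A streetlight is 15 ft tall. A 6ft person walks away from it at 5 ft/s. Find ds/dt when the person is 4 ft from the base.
10/3 ft/s

By similar triangles: 15/(x+s) = 6/s
Solving: s = 6x/9
ds/dt = 6/9 · dx/dt = 2/3 · 5 = 10/3 ft/s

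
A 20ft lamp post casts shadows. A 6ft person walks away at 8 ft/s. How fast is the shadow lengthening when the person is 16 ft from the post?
24/7 ft/s

By similar triangles: 20/(x+s) = 6/s
Solving: s = 6x/14
ds/dt = 6/14 · dx/dt = 3/7 · 8 = 24/7 ft/s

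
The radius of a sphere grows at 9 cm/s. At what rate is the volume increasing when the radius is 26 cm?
24336π cm³/s

V = (4/3)πr³
dV/dt = dV/dr · dr/dt = 4πr² · 9
At r = 26: dV/dt = 24336π cm³/s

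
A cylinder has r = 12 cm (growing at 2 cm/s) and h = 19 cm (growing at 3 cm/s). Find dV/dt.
1344π cm³/s

V = πr²h
dV/dt = 2πrh·dr/dt + πr²·dh/dt
= 2π(12)(19)(2) + π(12)²(3)
= 1344π cm³/s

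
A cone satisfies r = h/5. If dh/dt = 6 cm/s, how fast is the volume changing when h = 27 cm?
4374π/25 cm³/s

V = (1/3)π(h/5)²h = πh³/75
dV/dt = πh²/25 · 6
At h = 27: dV/dt = 4374π/25 cm³/s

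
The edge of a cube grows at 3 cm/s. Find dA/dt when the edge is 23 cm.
828 cm²/s

A = 6s²
dA/dt = 12s · ds/dt = 12·23·3 = 828 cm²/s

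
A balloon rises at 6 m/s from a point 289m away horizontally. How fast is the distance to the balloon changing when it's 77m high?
231√3578/8945 ≈ 1.545 m/s

z² = 289² + y²
z = √(289² + 77²) = 5√3578
dz/dt = y/z · dy/dt = 77/(5√3578) · 6 = 231√3578/8945 ≈ 1.545 m/s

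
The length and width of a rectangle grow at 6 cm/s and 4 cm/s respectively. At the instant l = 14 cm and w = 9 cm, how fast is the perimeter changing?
20 cm/s

P = 2(l + w)
dP/dt = 2(dl/dt + dw/dt) = 2(6 + 4) = 20 cm/s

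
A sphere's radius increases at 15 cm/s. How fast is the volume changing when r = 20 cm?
24000π cm³/s

V = (4/3)πr³
dV/dt = dV/dr · dr/dt = 4πr² · 15
At r = 20: dV/dt = 24000π cm³/s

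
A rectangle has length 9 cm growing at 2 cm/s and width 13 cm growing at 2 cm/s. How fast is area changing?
44 cm²/s

A = lw
dA/dt = w·dl/dt + l·dw/dt = 13·2 + 9·2 = 44 cm²/s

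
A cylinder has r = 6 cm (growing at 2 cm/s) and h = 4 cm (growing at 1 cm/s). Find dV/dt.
132π cm³/s

V = πr²h
dV/dt = 2πrh·dr/dt + πr²·dh/dt
= 2π(6)(4)(2) + π(6)²(1)
= 132π cm³/s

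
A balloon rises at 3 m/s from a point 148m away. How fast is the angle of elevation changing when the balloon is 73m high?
0.016304 rad/s

tan(θ) = y/148
sec²(θ) · dθ/dt = (1/148) · dy/dt
dθ/dt = cos²(θ)/148 · 3 = 148/(148² + 73²) · 3
dθ/dt = 0.016304 rad/s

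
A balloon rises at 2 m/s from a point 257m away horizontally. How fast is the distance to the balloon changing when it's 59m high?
59√69530/34765 ≈ 0.4475 m/s

z² = 257² + y²
z = √(257² + 59²) = √69530
dz/dt = y/z · dy/dt = 59/√69530 · 2 = 59√69530/34765 ≈ 0.4475 m/s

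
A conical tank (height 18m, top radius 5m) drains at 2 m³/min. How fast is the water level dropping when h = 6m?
18/(25π) ≈ 0.2292 m/min

r/h = 5/18, so r = (5/18)h
V = (1/3)πr²h = (1/3)π((5/18)h)²h = (25/972)πh³
dV/dh = (25/324)πh²
dh/dt = (dV/dt)/(dV/dh) = -2/((25/324)π·6²) = -18/(25π) m/min
The level is dropping at 18/(25π) ≈ 0.2292 m/min.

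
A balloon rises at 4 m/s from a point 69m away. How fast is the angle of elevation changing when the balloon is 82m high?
0.024031 rad/s

tan(θ) = y/69
sec²(θ) · dθ/dt = (1/69) · dy/dt
dθ/dt = cos²(θ)/69 · 4 = 69/(69² + 82²) · 4
dθ/dt = 0.024031 rad/s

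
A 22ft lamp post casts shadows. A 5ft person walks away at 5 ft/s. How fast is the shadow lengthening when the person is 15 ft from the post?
25/17 ft/s

By similar triangles: 22/(x+s) = 5/s
Solving: s = 5x/17
ds/dt = 5/17 · dx/dt = 5/17 · 5 = 25/17 ft/s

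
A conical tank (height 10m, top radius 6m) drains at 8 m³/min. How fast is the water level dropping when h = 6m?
50/(81π) ≈ 0.1965 m/min

r/h = 6/10, so r = (3/5)h
V = (1/3)πr²h = (1/3)π((3/5)h)²h = (3/25)πh³
dV/dh = (9/25)πh²
dh/dt = (dV/dt)/(dV/dh) = -8/((9/25)π·6²) = -50/(81π) m/min
The level is dropping at 50/(81π) ≈ 0.1965 m/min.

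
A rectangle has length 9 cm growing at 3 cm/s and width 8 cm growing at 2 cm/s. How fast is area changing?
42 cm²/s

A = lw
dA/dt = w·dl/dt + l·dw/dt = 8·3 + 9·2 = 42 cm²/s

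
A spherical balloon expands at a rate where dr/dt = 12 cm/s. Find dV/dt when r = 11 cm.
5808π cm³/s

V = (4/3)πr³
dV/dt = dV/dr · dr/dt = 4πr² · 12
At r = 11: dV/dt = 5808π cm³/s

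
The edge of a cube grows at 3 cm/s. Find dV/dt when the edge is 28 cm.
7056 cm³/s

V = s³
dV/dt = 3s² · ds/dt = 3·28²·3 = 7056 cm³/s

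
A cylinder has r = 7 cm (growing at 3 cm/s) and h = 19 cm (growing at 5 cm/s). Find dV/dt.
1043π cm³/s

V = πr²h
dV/dt = 2πrh·dr/dt + πr²·dh/dt
= 2π(7)(19)(3) + π(7)²(5)
= 1043π cm³/s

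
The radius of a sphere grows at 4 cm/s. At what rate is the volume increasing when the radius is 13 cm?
2704π cm³/s

V = (4/3)πr³
dV/dt = dV/dr · dr/dt = 4πr² · 4
At r = 13: dV/dt = 2704π cm³/s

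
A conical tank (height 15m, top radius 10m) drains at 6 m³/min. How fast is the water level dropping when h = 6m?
3/(8π) ≈ 0.1194 m/min

r/h = 10/15, so r = (2/3)h
V = (1/3)πr²h = (1/3)π((2/3)h)²h = (4/27)πh³
dV/dh = (4/9)πh²
dh/dt = (dV/dt)/(dV/dh) = -6/((4/9)π·6²) = -3/(8π) m/min
The level is dropping at 3/(8π) ≈ 0.1194 m/min.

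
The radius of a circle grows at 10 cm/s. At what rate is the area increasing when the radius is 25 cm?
500π cm²/s

A = πr²
dA/dt = 2πr · dr/dt = 2π(25)(10) = 500π cm²/s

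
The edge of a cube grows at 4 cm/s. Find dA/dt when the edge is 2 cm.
96 cm²/s

A = 6s²
dA/dt = 12s · ds/dt = 12·2·4 = 96 cm²/s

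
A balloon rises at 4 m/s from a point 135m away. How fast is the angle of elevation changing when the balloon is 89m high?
0.020653 rad/s

tan(θ) = y/135
sec²(θ) · dθ/dt = (1/135) · dy/dt
dθ/dt = cos²(θ)/135 · 4 = 135/(135² + 89²) · 4
dθ/dt = 0.020653 rad/s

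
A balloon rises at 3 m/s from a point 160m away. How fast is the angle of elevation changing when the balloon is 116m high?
0.01229 rad/s

tan(θ) = y/160
sec²(θ) · dθ/dt = (1/160) · dy/dt
dθ/dt = cos²(θ)/160 · 3 = 160/(160² + 116²) · 3
dθ/dt = 0.01229 rad/s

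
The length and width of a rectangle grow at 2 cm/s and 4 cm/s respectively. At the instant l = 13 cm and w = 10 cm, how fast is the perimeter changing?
12 cm/s

P = 2(l + w)
dP/dt = 2(dl/dt + dw/dt) = 2(2 + 4) = 12 cm/s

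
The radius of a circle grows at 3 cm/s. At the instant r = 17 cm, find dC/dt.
6π cm/s

C = 2πr
dC/dt = 2π · dr/dt = 2π · 3 = 6π cm/s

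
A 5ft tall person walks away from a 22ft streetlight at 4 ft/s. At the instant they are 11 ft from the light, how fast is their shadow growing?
20/17 ft/s

By similar triangles: 22/(x+s) = 5/s
Solving: s = 5x/17
ds/dt = 5/17 · dx/dt = 5/17 · 4 = 20/17 ft/s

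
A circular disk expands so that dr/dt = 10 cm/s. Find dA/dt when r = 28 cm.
560π cm²/s

A = πr²
dA/dt = 2πr · dr/dt = 2π(28)(10) = 560π cm²/s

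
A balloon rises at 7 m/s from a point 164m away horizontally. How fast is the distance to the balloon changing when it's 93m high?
651√35545/35545 ≈ 3.453 m/s

z² = 164² + y²
z = √(164² + 93²) = √35545
dz/dt = y/z · dy/dt = 93/√35545 · 7 = 651√35545/35545 ≈ 3.453 m/s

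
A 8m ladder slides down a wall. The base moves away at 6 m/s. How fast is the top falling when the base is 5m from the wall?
10√39/13 ≈ 4.804 m/s

x² + y² = 8²
2x·dx/dt + 2y·dy/dt = 0
dy/dt = -x/y · dx/dt = -5/√39 · 6 = -10√39/13 m/s
The top is descending at 10√39/13 ≈ 4.804 m/s.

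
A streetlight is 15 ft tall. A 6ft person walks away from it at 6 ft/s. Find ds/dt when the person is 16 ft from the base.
4 ft/s

By similar triangles: 15/(x+s) = 6/s
Solving: s = 6x/9
ds/dt = 6/9 · dx/dt = 2/3 · 6 = 4 ft/s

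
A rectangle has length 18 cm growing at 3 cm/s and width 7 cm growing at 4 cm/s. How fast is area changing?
93 cm²/s

A = lw
dA/dt = w·dl/dt + l·dw/dt = 7·3 + 18·4 = 93 cm²/s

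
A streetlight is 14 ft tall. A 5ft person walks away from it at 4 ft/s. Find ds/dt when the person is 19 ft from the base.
20/9 ft/s

By similar triangles: 14/(x+s) = 5/s
Solving: s = 5x/9
ds/dt = 5/9 · dx/dt = 5/9 · 4 = 20/9 ft/s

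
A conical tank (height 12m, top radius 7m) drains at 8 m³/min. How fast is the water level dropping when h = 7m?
1152/(2401π) ≈ 0.1527 m/min

r/h = 7/12, so r = (7/12)h
V = (1/3)πr²h = (1/3)π((7/12)h)²h = (49/432)πh³
dV/dh = (49/144)πh²
dh/dt = (dV/dt)/(dV/dh) = -8/((49/144)π·7²) = -1152/(2401π) m/min
The level is dropping at 1152/(2401π) ≈ 0.1527 m/min.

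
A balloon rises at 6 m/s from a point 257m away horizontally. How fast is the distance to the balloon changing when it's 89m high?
267√73970/36985 ≈ 1.963 m/s

z² = 257² + y²
z = √(257² + 89²) = √73970
dz/dt = y/z · dy/dt = 89/√73970 · 6 = 267√73970/36985 ≈ 1.963 m/s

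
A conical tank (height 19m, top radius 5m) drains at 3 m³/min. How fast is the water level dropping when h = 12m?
361/(1200π) ≈ 0.09576 m/min

r/h = 5/19, so r = (5/19)h
V = (1/3)πr²h = (1/3)π((5/19)h)²h = (25/1083)πh³
dV/dh = (25/361)πh²
dh/dt = (dV/dt)/(dV/dh) = -3/((25/361)π·12²) = -361/(1200π) m/min
The level is dropping at 361/(1200π) ≈ 0.09576 m/min.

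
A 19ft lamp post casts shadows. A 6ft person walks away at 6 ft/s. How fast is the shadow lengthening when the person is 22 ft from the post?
36/13 ft/s

By similar triangles: 19/(x+s) = 6/s
Solving: s = 6x/13
ds/dt = 6/13 · dx/dt = 6/13 · 6 = 36/13 ft/s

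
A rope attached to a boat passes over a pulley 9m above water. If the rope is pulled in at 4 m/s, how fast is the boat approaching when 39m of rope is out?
13√10/10 ≈ 4.111 m/s

rope² = x² + 9²
x = √(39² - 9²) = 12√10
dx/dt = (rope/x) · d(rope)/dt = (39/(12√10)) · (-4) = -13√10/10 m/s
The boat approaches at 13√10/10 ≈ 4.111 m/s.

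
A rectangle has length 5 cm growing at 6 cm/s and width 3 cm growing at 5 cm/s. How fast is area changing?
43 cm²/s

A = lw
dA/dt = w·dl/dt + l·dw/dt = 3·6 + 5·5 = 43 cm²/s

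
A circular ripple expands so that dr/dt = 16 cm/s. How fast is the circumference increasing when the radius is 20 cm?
32π cm/s

C = 2πr
dC/dt = 2π · dr/dt = 2π · 16 = 32π cm/s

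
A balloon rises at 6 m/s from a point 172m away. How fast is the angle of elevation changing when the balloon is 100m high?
0.026071 rad/s

tan(θ) = y/172
sec²(θ) · dθ/dt = (1/172) · dy/dt
dθ/dt = cos²(θ)/172 · 6 = 172/(172² + 100²) · 6
dθ/dt = 0.026071 rad/s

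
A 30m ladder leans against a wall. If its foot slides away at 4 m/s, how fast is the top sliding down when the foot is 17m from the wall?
68√611/611 ≈ 2.751 m/s

x² + y² = 30²
2x·dx/dt + 2y·dy/dt = 0
dy/dt = -x/y · dx/dt = -17/√611 · 4 = -68√611/611 m/s
The top is descending at 68√611/611 ≈ 2.751 m/s.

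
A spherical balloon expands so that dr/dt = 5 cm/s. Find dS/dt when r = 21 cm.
840π cm²/s

S = 4πr²
dS/dt = dS/dr · dr/dt = 8πr · 5
At r = 21: dS/dt = 840π cm²/s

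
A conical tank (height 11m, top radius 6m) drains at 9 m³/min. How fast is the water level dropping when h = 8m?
121/(256π) ≈ 0.1505 m/min

r/h = 6/11, so r = (6/11)h
V = (1/3)πr²h = (1/3)π((6/11)h)²h = (12/121)πh³
dV/dh = (36/121)πh²
dh/dt = (dV/dt)/(dV/dh) = -9/((36/121)π·8²) = -121/(256π) m/min
The level is dropping at 121/(256π) ≈ 0.1505 m/min.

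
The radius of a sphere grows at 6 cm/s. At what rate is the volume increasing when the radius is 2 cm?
96π cm³/s

V = (4/3)πr³
dV/dt = dV/dr · dr/dt = 4πr² · 6
At r = 2: dV/dt = 96π cm³/s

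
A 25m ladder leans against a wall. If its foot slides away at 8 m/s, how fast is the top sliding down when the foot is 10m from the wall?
16√21/21 ≈ 3.491 m/s

x² + y² = 25²
2x·dx/dt + 2y·dy/dt = 0
dy/dt = -x/y · dx/dt = -10/(5√21) · 8 = -16√21/21 m/s
The top is descending at 16√21/21 ≈ 3.491 m/s.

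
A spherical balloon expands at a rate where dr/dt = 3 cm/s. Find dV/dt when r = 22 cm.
5808π cm³/s

V = (4/3)πr³
dV/dt = dV/dr · dr/dt = 4πr² · 3
At r = 22: dV/dt = 5808π cm³/s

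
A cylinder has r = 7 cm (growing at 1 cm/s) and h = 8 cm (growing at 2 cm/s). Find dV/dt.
210π cm³/s

V = πr²h
dV/dt = 2πrh·dr/dt + πr²·dh/dt
= 2π(7)(8)(1) + π(7)²(2)
= 210π cm³/s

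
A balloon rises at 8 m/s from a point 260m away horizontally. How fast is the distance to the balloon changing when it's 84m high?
84√4666/2333 ≈ 2.459 m/s

z² = 260² + y²
z = √(260² + 84²) = 4√4666
dz/dt = y/z · dy/dt = 84/(4√4666) · 8 = 84√4666/2333 ≈ 2.459 m/s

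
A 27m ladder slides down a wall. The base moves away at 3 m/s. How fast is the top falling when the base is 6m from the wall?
6√77/77 ≈ 0.6838 m/s

x² + y² = 27²
2x·dx/dt + 2y·dy/dt = 0
dy/dt = -x/y · dx/dt = -6/(3√77) · 3 = -6√77/77 m/s
The top is descending at 6√77/77 ≈ 0.6838 m/s.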